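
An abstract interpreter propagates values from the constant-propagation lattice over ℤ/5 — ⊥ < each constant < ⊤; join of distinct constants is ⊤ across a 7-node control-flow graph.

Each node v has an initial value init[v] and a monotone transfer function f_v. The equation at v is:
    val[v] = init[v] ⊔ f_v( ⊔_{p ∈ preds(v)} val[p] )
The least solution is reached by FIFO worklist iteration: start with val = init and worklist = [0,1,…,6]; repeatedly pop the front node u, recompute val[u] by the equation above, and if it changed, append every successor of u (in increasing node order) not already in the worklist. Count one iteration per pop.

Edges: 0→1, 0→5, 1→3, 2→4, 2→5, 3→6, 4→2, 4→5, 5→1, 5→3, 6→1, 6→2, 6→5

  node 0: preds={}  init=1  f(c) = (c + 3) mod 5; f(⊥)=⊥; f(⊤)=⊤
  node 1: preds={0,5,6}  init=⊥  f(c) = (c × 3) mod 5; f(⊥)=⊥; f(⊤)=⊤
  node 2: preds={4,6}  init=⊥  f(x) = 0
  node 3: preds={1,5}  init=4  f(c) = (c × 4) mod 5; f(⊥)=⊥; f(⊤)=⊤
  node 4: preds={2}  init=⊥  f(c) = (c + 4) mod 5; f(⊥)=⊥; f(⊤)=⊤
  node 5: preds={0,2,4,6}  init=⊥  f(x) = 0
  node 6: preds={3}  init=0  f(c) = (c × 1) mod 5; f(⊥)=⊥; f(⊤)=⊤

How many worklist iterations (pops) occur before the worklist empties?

Worklist (11 pops):
  #1 pop 0: in=⊥ → 1 (no change)
  #2 pop 1: in=⊤ → ⊤ (was ⊥); enqueue []
  #3 pop 2: in=0 → 0 (was ⊥); enqueue []
  #4 pop 3: in=⊤ → ⊤ (was 4); enqueue []
  #5 pop 4: in=0 → 4 (was ⊥); enqueue [2]
  #6 pop 5: in=⊤ → 0 (was ⊥); enqueue [1,3]
  #7 pop 6: in=⊤ → ⊤ (was 0); enqueue [5]
  #8 pop 2: in=⊤ → 0 (no change)
  #9 pop 1: in=⊤ → ⊤ (no change)
  #10 pop 3: in=⊤ → ⊤ (no change)
  #11 pop 5: in=⊤ → 0 (no change)

Fixpoint:
  val[0] = 1
  val[1] = ⊤
  val[2] = 0
  val[3] = ⊤
  val[4] = 4
  val[5] = 0
  val[6] = ⊤

11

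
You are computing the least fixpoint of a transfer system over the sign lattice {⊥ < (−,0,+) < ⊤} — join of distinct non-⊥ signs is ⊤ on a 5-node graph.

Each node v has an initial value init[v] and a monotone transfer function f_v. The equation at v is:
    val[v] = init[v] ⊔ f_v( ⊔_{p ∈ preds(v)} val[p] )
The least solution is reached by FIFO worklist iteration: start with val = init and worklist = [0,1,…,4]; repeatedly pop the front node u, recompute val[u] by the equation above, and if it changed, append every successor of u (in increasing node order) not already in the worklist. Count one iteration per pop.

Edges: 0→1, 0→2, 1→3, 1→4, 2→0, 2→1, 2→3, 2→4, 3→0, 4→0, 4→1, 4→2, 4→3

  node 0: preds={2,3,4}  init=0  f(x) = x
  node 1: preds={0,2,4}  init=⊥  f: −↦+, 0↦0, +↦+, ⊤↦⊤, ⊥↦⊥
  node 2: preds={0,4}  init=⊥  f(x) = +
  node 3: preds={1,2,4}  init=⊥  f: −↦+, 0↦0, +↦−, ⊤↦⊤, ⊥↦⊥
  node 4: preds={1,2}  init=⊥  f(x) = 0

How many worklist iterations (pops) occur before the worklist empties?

Trace (10 dequeues):
  [1] u=0 | in ⊥ | out 0 | ==
  [2] u=1 | in 0 | out 0 | prev ⊥ | push {}
  [3] u=2 | in 0 | out + | prev ⊥ | push {0,1}
  [4] u=3 | in ⊤ | out ⊤ | prev ⊥ | push {}
  [5] u=4 | in ⊤ | out 0 | prev ⊥ | push {2,3}
  [6] u=0 | in ⊤ | out ⊤ | prev 0 | push {}
  [7] u=1 | in ⊤ | out ⊤ | prev 0 | push {4}
  [8] u=2 | in ⊤ | out + | ==
  [9] u=3 | in ⊤ | out ⊤ | ==
  [10] u=4 | in ⊤ | out 0 | ==

Converged values:
  [0] ⊤
  [1] ⊤
  [2] +
  [3] ⊤
  [4] 0

10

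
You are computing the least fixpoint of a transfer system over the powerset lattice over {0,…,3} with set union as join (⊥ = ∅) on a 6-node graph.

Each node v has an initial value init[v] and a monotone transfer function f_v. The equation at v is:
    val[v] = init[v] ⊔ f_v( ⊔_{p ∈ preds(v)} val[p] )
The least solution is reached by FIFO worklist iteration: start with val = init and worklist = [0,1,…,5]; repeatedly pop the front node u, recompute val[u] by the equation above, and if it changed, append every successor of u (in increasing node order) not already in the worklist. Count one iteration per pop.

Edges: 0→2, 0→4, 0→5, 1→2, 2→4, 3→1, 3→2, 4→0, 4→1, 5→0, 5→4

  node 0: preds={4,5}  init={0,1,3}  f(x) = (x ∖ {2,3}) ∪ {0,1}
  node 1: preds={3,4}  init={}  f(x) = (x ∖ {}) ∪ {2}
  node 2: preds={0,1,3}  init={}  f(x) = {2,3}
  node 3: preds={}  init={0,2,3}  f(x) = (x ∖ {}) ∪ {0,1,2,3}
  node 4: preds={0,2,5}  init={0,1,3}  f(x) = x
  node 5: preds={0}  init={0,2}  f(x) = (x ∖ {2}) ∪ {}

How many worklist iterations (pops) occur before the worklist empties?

10

Trace (10 dequeues):
  [1] u=0 | in {0,1,2,3} | out {0,1,3} | ==
  [2] u=1 | in {0,1,2,3} | out {0,1,2,3} | prev {} | push {}
  [3] u=2 | in {0,1,2,3} | out {2,3} | prev {} | push {}
  [4] u=3 | in {} | out {0,1,2,3} | prev {0,2,3} | push {1,2}
  [5] u=4 | in {0,1,2,3} | out {0,1,2,3} | prev {0,1,3} | push {0}
  [6] u=5 | in {0,1,3} | out {0,1,2,3} | prev {0,2} | push {4}
  [7] u=1 | in {0,1,2,3} | out {0,1,2,3} | ==
  [8] u=2 | in {0,1,2,3} | out {2,3} | ==
  [9] u=0 | in {0,1,2,3} | out {0,1,3} | ==
  [10] u=4 | in {0,1,2,3} | out {0,1,2,3} | ==

Converged values:
  [0] {0,1,3}
  [1] {0,1,2,3}
  [2] {2,3}
  [3] {0,1,2,3}
  [4] {0,1,2,3}
  [5] {0,1,2,3}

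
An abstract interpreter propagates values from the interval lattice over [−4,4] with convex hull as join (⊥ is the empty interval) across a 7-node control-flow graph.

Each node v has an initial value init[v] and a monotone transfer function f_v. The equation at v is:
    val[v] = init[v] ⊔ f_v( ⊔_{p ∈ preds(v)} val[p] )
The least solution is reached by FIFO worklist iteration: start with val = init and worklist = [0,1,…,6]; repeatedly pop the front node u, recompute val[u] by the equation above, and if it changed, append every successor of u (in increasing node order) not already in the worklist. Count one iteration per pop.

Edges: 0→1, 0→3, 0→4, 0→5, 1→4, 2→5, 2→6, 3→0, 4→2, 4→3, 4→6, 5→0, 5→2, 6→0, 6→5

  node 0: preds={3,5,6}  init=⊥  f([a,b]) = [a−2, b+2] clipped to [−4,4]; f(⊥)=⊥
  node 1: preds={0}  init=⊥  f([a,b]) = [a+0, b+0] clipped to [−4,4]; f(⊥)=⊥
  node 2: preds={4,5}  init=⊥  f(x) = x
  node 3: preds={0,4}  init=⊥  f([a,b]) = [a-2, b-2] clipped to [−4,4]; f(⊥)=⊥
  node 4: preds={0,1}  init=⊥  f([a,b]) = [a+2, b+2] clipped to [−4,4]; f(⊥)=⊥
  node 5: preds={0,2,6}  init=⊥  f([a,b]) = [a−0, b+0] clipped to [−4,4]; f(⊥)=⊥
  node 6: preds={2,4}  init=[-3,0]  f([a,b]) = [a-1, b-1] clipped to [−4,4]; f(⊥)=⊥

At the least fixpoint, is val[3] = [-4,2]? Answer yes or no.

yes

Iteration log — 17 steps:
  step 1. node 0  ⊔preds=[-3,0]  new=[-4,2]  old=⊥  +wl: 
  step 2. node 1  ⊔preds=[-4,2]  new=[-4,2]  old=⊥  +wl: 
  step 3. node 2  ⊔preds=⊥  new=⊥  stable
  step 4. node 3  ⊔preds=[-4,2]  new=[-4,0]  old=⊥  +wl: 0
  step 5. node 4  ⊔preds=[-4,2]  new=[-2,4]  old=⊥  +wl: 2,3
  step 6. node 5  ⊔preds=[-4,2]  new=[-4,2]  old=⊥  +wl: 
  step 7. node 6  ⊔preds=[-2,4]  new=[-3,3]  old=[-3,0]  +wl: 5
  step 8. node 0  ⊔preds=[-4,3]  new=[-4,4]  old=[-4,2]  +wl: 1,4
  step 9. node 2  ⊔preds=[-4,4]  new=[-4,4]  old=⊥  +wl: 6
  step 10. node 3  ⊔preds=[-4,4]  new=[-4,2]  old=[-4,0]  +wl: 0
  step 11. node 5  ⊔preds=[-4,4]  new=[-4,4]  old=[-4,2]  +wl: 2
  step 12. node 1  ⊔preds=[-4,4]  new=[-4,4]  old=[-4,2]  +wl: 
  step 13. node 4  ⊔preds=[-4,4]  new=[-2,4]  stable
  step 14. node 6  ⊔preds=[-4,4]  new=[-4,3]  old=[-3,3]  +wl: 5
  step 15. node 0  ⊔preds=[-4,4]  new=[-4,4]  stable
  step 16. node 2  ⊔preds=[-4,4]  new=[-4,4]  stable
  step 17. node 5  ⊔preds=[-4,4]  new=[-4,4]  stable

Least fixpoint reached:
  node 0: [-4,4]
  node 1: [-4,4]
  node 2: [-4,4]
  node 3: [-4,2]
  node 4: [-2,4]
  node 5: [-4,4]
  node 6: [-4,3]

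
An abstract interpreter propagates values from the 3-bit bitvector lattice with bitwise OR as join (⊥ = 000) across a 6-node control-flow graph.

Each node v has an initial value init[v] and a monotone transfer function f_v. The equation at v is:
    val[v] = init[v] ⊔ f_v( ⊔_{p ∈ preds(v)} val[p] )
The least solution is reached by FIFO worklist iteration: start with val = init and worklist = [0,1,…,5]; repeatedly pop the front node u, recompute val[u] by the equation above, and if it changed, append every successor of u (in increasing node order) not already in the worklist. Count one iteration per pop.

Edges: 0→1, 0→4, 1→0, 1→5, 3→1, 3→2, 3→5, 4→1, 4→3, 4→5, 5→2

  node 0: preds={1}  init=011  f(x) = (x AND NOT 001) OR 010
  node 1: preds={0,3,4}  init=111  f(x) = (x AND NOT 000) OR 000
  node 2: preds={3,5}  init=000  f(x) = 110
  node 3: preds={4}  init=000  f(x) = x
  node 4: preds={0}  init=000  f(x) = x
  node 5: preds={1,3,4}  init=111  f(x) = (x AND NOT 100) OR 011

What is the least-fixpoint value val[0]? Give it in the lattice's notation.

Iteration log — 11 steps:
  step 1. node 0  ⊔preds=111  new=111  old=011  +wl: 
  step 2. node 1  ⊔preds=111  new=111  stable
  step 3. node 2  ⊔preds=111  new=110  old=000  +wl: 
  step 4. node 3  ⊔preds=000  new=000  stable
  step 5. node 4  ⊔preds=111  new=111  old=000  +wl: 1,3
  step 6. node 5  ⊔preds=111  new=111  stable
  step 7. node 1  ⊔preds=111  new=111  stable
  step 8. node 3  ⊔preds=111  new=111  old=000  +wl: 1,2,5
  step 9. node 1  ⊔preds=111  new=111  stable
  step 10. node 2  ⊔preds=111  new=110  stable
  step 11. node 5  ⊔preds=111  new=111  stable

Least fixpoint reached:
  node 0: 111
  node 1: 111
  node 2: 110
  node 3: 111
  node 4: 111
  node 5: 111

111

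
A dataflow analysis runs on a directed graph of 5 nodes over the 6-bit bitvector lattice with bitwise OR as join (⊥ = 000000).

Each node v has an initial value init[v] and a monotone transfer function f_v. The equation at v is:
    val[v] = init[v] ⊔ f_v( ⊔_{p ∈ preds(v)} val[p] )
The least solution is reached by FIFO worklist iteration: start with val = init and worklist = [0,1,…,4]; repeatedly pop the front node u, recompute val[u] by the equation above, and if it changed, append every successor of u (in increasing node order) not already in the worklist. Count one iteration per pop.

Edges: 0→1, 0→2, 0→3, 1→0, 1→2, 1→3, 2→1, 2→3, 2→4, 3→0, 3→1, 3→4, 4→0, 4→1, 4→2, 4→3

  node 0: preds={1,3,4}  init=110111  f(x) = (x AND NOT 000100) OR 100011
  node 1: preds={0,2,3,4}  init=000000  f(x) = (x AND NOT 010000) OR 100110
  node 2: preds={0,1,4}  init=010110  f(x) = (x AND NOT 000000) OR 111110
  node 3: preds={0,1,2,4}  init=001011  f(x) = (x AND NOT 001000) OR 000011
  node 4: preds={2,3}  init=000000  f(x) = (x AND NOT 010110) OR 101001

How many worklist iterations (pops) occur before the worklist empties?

9

Iteration log — 9 steps:
  step 1. node 0  ⊔preds=001011  new=111111  old=110111  +wl: 
  step 2. node 1  ⊔preds=111111  new=101111  old=000000  +wl: 0
  step 3. node 2  ⊔preds=111111  new=111111  old=010110  +wl: 1
  step 4. node 3  ⊔preds=111111  new=111111  old=001011  +wl: 
  step 5. node 4  ⊔preds=111111  new=101001  old=000000  +wl: 2,3
  step 6. node 0  ⊔preds=111111  new=111111  stable
  step 7. node 1  ⊔preds=111111  new=101111  stable
  step 8. node 2  ⊔preds=111111  new=111111  stable
  step 9. node 3  ⊔preds=111111  new=111111  stable

Least fixpoint reached:
  node 0: 111111
  node 1: 101111
  node 2: 111111
  node 3: 111111
  node 4: 101001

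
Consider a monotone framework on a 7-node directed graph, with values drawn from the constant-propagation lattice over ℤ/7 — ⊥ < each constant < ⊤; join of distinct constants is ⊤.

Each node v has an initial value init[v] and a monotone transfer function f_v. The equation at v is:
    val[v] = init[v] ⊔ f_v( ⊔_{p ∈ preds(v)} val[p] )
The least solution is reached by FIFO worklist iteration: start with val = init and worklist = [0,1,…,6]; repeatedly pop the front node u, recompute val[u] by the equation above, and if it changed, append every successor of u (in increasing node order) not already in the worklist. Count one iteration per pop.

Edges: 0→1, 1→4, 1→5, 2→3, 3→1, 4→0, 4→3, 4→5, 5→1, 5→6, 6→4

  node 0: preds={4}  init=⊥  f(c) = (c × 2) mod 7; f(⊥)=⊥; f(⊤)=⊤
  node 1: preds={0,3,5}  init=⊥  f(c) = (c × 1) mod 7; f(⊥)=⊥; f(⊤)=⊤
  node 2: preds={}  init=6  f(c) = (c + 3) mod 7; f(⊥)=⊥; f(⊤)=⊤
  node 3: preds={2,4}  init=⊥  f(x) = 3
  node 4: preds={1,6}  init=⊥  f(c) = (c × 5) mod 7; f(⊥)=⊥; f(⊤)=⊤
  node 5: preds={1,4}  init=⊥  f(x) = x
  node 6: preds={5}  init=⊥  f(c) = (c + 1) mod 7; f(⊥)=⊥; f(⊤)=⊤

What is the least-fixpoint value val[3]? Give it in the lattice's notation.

Iteration log — 19 steps:
  step 1. node 0  ⊔preds=⊥  new=⊥  stable
  step 2. node 1  ⊔preds=⊥  new=⊥  stable
  step 3. node 2  ⊔preds=⊥  new=6  stable
  step 4. node 3  ⊔preds=6  new=3  old=⊥  +wl: 1
  step 5. node 4  ⊔preds=⊥  new=⊥  stable
  step 6. node 5  ⊔preds=⊥  new=⊥  stable
  step 7. node 6  ⊔preds=⊥  new=⊥  stable
  step 8. node 1  ⊔preds=3  new=3  old=⊥  +wl: 4,5
  step 9. node 4  ⊔preds=3  new=1  old=⊥  +wl: 0,3
  step 10. node 5  ⊔preds=⊤  new=⊤  old=⊥  +wl: 1,6
  step 11. node 0  ⊔preds=1  new=2  old=⊥  +wl: 
  step 12. node 3  ⊔preds=⊤  new=3  stable
  step 13. node 1  ⊔preds=⊤  new=⊤  old=3  +wl: 4,5
  step 14. node 6  ⊔preds=⊤  new=⊤  old=⊥  +wl: 
  step 15. node 4  ⊔preds=⊤  new=⊤  old=1  +wl: 0,3
  step 16. node 5  ⊔preds=⊤  new=⊤  stable
  step 17. node 0  ⊔preds=⊤  new=⊤  old=2  +wl: 1
  step 18. node 3  ⊔preds=⊤  new=3  stable
  step 19. node 1  ⊔preds=⊤  new=⊤  stable

Least fixpoint reached:
  node 0: ⊤
  node 1: ⊤
  node 2: 6
  node 3: 3
  node 4: ⊤
  node 5: ⊤
  node 6: ⊤

3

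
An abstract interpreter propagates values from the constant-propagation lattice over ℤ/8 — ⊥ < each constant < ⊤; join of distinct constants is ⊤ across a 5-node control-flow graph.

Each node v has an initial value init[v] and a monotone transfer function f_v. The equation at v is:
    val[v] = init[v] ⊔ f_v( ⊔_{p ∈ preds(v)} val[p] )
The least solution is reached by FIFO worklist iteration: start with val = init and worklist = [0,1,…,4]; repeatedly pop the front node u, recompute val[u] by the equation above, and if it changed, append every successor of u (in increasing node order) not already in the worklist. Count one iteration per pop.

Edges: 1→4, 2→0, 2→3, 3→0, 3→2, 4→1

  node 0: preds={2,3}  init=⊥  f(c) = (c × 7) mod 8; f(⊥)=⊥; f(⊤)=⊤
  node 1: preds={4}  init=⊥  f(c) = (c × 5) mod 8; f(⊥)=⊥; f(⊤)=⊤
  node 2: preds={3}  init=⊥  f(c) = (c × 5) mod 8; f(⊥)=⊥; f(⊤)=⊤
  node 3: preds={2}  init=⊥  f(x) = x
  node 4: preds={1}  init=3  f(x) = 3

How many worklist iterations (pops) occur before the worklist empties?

Iteration log — 5 steps:
  step 1. node 0  ⊔preds=⊥  new=⊥  stable
  step 2. node 1  ⊔preds=3  new=7  old=⊥  +wl: 
  step 3. node 2  ⊔preds=⊥  new=⊥  stable
  step 4. node 3  ⊔preds=⊥  new=⊥  stable
  step 5. node 4  ⊔preds=7  new=3  stable

Least fixpoint reached:
  node 0: ⊥
  node 1: 7
  node 2: ⊥
  node 3: ⊥
  node 4: 3

5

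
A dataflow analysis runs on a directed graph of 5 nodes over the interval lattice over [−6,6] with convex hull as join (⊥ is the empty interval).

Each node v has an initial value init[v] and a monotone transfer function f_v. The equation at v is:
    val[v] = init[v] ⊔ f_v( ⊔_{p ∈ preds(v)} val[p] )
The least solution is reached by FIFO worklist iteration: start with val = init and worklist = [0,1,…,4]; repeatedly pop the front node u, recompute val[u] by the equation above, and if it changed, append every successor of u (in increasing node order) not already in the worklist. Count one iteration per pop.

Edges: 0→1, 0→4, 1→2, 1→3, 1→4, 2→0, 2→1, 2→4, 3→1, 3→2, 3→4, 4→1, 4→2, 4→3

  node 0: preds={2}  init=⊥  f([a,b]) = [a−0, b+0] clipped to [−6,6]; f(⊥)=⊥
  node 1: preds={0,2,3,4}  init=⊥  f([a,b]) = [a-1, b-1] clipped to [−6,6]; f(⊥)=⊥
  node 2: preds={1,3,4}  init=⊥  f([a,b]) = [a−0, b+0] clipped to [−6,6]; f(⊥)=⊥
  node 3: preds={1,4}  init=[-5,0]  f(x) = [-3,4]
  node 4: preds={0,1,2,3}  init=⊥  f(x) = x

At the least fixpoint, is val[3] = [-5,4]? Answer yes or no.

yes

Iteration log — 13 steps:
  step 1. node 0  ⊔preds=⊥  new=⊥  stable
  step 2. node 1  ⊔preds=[-5,0]  new=[-6,-1]  old=⊥  +wl: 
  step 3. node 2  ⊔preds=[-6,0]  new=[-6,0]  old=⊥  +wl: 0,1
  step 4. node 3  ⊔preds=[-6,-1]  new=[-5,4]  old=[-5,0]  +wl: 2
  step 5. node 4  ⊔preds=[-6,4]  new=[-6,4]  old=⊥  +wl: 3
  step 6. node 0  ⊔preds=[-6,0]  new=[-6,0]  old=⊥  +wl: 4
  step 7. node 1  ⊔preds=[-6,4]  new=[-6,3]  old=[-6,-1]  +wl: 
  step 8. node 2  ⊔preds=[-6,4]  new=[-6,4]  old=[-6,0]  +wl: 0,1
  step 9. node 3  ⊔preds=[-6,4]  new=[-5,4]  stable
  step 10. node 4  ⊔preds=[-6,4]  new=[-6,4]  stable
  step 11. node 0  ⊔preds=[-6,4]  new=[-6,4]  old=[-6,0]  +wl: 4
  step 12. node 1  ⊔preds=[-6,4]  new=[-6,3]  stable
  step 13. node 4  ⊔preds=[-6,4]  new=[-6,4]  stable

Least fixpoint reached:
  node 0: [-6,4]
  node 1: [-6,3]
  node 2: [-6,4]
  node 3: [-5,4]
  node 4: [-6,4]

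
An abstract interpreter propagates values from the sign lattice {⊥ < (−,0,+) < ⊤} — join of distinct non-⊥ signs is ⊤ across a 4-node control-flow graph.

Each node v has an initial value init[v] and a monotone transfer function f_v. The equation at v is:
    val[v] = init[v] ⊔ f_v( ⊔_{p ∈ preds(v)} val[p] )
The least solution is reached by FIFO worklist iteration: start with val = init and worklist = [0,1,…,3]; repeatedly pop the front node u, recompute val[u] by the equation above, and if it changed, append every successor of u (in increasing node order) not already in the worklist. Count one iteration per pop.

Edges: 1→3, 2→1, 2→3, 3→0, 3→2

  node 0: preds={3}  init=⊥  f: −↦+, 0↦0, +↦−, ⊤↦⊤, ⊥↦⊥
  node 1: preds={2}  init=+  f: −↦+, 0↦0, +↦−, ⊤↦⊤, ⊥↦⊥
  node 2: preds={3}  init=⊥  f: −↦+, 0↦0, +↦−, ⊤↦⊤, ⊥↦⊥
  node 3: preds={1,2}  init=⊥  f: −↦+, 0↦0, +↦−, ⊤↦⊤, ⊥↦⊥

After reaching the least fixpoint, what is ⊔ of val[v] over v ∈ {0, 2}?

Iteration log — 12 steps:
  step 1. node 0  ⊔preds=⊥  new=⊥  stable
  step 2. node 1  ⊔preds=⊥  new=+  stable
  step 3. node 2  ⊔preds=⊥  new=⊥  stable
  step 4. node 3  ⊔preds=+  new=−  old=⊥  +wl: 0,2
  step 5. node 0  ⊔preds=−  new=+  old=⊥  +wl: 
  step 6. node 2  ⊔preds=−  new=+  old=⊥  +wl: 1,3
  step 7. node 1  ⊔preds=+  new=⊤  old=+  +wl: 
  step 8. node 3  ⊔preds=⊤  new=⊤  old=−  +wl: 0,2
  step 9. node 0  ⊔preds=⊤  new=⊤  old=+  +wl: 
  step 10. node 2  ⊔preds=⊤  new=⊤  old=+  +wl: 1,3
  step 11. node 1  ⊔preds=⊤  new=⊤  stable
  step 12. node 3  ⊔preds=⊤  new=⊤  stable

Least fixpoint reached:
  node 0: ⊤
  node 1: ⊤
  node 2: ⊤
  node 3: ⊤

⊤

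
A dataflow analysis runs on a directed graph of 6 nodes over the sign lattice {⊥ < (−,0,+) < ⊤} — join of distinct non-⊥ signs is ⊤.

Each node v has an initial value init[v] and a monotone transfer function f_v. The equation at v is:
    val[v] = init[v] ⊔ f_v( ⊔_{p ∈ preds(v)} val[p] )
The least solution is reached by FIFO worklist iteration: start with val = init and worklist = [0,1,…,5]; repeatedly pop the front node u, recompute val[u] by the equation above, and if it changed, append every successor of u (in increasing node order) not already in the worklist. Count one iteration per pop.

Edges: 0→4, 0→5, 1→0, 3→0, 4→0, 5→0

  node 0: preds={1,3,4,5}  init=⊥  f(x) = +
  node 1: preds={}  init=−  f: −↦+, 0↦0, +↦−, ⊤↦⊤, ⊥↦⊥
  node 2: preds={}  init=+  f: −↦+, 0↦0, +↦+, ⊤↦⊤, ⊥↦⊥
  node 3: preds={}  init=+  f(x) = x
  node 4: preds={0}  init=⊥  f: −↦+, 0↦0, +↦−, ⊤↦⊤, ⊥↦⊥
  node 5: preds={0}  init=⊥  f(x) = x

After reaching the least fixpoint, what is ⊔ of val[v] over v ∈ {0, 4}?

⊤

Worklist (7 pops):
  #1 pop 0: in=⊤ → + (was ⊥); enqueue []
  #2 pop 1: in=⊥ → − (no change)
  #3 pop 2: in=⊥ → + (no change)
  #4 pop 3: in=⊥ → + (no change)
  #5 pop 4: in=+ → − (was ⊥); enqueue [0]
  #6 pop 5: in=+ → + (was ⊥); enqueue []
  #7 pop 0: in=⊤ → + (no change)

Fixpoint:
  val[0] = +
  val[1] = −
  val[2] = +
  val[3] = +
  val[4] = −
  val[5] = +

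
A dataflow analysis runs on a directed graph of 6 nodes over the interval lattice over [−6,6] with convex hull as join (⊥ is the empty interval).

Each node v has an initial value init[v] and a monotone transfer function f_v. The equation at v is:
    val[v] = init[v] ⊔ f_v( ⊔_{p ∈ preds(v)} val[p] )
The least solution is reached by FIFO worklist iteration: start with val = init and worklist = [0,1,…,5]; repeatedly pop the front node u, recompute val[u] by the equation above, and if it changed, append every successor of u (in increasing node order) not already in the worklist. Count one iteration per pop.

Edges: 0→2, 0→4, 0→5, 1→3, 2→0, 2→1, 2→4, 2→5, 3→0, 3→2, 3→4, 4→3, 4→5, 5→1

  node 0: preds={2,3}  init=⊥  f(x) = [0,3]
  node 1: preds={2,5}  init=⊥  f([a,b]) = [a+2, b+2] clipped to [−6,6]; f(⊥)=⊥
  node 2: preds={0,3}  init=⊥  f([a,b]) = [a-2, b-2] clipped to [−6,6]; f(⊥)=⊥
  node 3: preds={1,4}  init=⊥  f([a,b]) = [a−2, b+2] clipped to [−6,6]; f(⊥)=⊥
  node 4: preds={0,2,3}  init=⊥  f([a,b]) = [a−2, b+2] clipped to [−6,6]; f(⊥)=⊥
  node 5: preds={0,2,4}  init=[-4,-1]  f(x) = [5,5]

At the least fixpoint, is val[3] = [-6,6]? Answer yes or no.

Trace (20 dequeues):
  [1] u=0 | in ⊥ | out [0,3] | prev ⊥ | push {}
  [2] u=1 | in [-4,-1] | out [-2,1] | prev ⊥ | push {}
  [3] u=2 | in [0,3] | out [-2,1] | prev ⊥ | push {0,1}
  [4] u=3 | in [-2,1] | out [-4,3] | prev ⊥ | push {2}
  [5] u=4 | in [-4,3] | out [-6,5] | prev ⊥ | push {3}
  [6] u=5 | in [-6,5] | out [-4,5] | prev [-4,-1] | push {}
  [7] u=0 | in [-4,3] | out [0,3] | ==
  [8] u=1 | in [-4,5] | out [-2,6] | prev [-2,1] | push {}
  [9] u=2 | in [-4,3] | out [-6,1] | prev [-2,1] | push {0,1,4,5}
  [10] u=3 | in [-6,6] | out [-6,6] | prev [-4,3] | push {2}
  [11] u=0 | in [-6,6] | out [0,3] | ==
  [12] u=1 | in [-6,5] | out [-4,6] | prev [-2,6] | push {3}
  [13] u=4 | in [-6,6] | out [-6,6] | prev [-6,5] | push {}
  [14] u=5 | in [-6,6] | out [-4,5] | ==
  [15] u=2 | in [-6,6] | out [-6,4] | prev [-6,1] | push {0,1,4,5}
  [16] u=3 | in [-6,6] | out [-6,6] | ==
  [17] u=0 | in [-6,6] | out [0,3] | ==
  [18] u=1 | in [-6,5] | out [-4,6] | ==
  [19] u=4 | in [-6,6] | out [-6,6] | ==
  [20] u=5 | in [-6,6] | out [-4,5] | ==

Converged values:
  [0] [0,3]
  [1] [-4,6]
  [2] [-6,4]
  [3] [-6,6]
  [4] [-6,6]
  [5] [-4,5]

yes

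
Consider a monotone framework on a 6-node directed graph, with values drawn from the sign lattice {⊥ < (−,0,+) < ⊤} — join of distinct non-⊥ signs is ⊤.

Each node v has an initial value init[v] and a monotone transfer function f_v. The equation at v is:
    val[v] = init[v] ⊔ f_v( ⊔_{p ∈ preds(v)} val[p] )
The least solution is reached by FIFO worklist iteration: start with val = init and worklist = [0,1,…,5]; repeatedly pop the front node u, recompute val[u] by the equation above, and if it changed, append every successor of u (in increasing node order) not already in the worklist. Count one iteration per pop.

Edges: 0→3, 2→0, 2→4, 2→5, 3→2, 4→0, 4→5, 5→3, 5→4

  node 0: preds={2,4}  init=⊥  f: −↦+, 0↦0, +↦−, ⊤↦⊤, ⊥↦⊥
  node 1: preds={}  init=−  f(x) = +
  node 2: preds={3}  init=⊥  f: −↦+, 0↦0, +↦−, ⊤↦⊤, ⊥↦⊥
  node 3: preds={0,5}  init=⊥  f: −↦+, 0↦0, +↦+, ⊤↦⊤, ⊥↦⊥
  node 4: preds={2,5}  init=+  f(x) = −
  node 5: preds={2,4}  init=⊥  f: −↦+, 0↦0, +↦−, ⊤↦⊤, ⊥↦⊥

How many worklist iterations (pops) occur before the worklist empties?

15

Iteration log — 15 steps:
  step 1. node 0  ⊔preds=+  new=−  old=⊥  +wl: 
  step 2. node 1  ⊔preds=⊥  new=⊤  old=−  +wl: 
  step 3. node 2  ⊔preds=⊥  new=⊥  stable
  step 4. node 3  ⊔preds=−  new=+  old=⊥  +wl: 2
  step 5. node 4  ⊔preds=⊥  new=⊤  old=+  +wl: 0
  step 6. node 5  ⊔preds=⊤  new=⊤  old=⊥  +wl: 3,4
  step 7. node 2  ⊔preds=+  new=−  old=⊥  +wl: 5
  step 8. node 0  ⊔preds=⊤  new=⊤  old=−  +wl: 
  step 9. node 3  ⊔preds=⊤  new=⊤  old=+  +wl: 2
  step 10. node 4  ⊔preds=⊤  new=⊤  stable
  step 11. node 5  ⊔preds=⊤  new=⊤  stable
  step 12. node 2  ⊔preds=⊤  new=⊤  old=−  +wl: 0,4,5
  step 13. node 0  ⊔preds=⊤  new=⊤  stable
  step 14. node 4  ⊔preds=⊤  new=⊤  stable
  step 15. node 5  ⊔preds=⊤  new=⊤  stable

Least fixpoint reached:
  node 0: ⊤
  node 1: ⊤
  node 2: ⊤
  node 3: ⊤
  node 4: ⊤
  node 5: ⊤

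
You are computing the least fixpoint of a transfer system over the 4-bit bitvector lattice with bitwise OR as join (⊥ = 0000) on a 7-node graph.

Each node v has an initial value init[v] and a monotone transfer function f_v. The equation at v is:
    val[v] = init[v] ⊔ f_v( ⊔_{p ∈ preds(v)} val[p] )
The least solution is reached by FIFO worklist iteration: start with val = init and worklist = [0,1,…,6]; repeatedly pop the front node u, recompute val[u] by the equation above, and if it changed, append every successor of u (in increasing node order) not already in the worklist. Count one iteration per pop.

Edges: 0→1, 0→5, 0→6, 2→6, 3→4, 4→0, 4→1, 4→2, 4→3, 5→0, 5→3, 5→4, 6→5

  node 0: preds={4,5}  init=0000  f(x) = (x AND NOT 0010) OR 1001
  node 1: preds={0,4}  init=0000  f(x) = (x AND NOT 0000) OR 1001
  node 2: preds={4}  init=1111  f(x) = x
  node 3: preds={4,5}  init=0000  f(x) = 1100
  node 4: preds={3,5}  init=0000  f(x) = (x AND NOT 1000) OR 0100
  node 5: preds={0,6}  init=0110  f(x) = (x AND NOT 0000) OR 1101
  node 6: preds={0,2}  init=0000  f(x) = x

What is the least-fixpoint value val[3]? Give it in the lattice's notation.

Iteration log — 17 steps:
  step 1. node 0  ⊔preds=0110  new=1101  old=0000  +wl: 
  step 2. node 1  ⊔preds=1101  new=1101  old=0000  +wl: 
  step 3. node 2  ⊔preds=0000  new=1111  stable
  step 4. node 3  ⊔preds=0110  new=1100  old=0000  +wl: 
  step 5. node 4  ⊔preds=1110  new=0110  old=0000  +wl: 0,1,2,3
  step 6. node 5  ⊔preds=1101  new=1111  old=0110  +wl: 4
  step 7. node 6  ⊔preds=1111  new=1111  old=0000  +wl: 5
  step 8. node 0  ⊔preds=1111  new=1101  stable
  step 9. node 1  ⊔preds=1111  new=1111  old=1101  +wl: 
  step 10. node 2  ⊔preds=0110  new=1111  stable
  step 11. node 3  ⊔preds=1111  new=1100  stable
  step 12. node 4  ⊔preds=1111  new=0111  old=0110  +wl: 0,1,2,3
  step 13. node 5  ⊔preds=1111  new=1111  stable
  step 14. node 0  ⊔preds=1111  new=1101  stable
  step 15. node 1  ⊔preds=1111  new=1111  stable
  step 16. node 2  ⊔preds=0111  new=1111  stable
  step 17. node 3  ⊔preds=1111  new=1100  stable

Least fixpoint reached:
  node 0: 1101
  node 1: 1111
  node 2: 1111
  node 3: 1100
  node 4: 0111
  node 5: 1111
  node 6: 1111

1100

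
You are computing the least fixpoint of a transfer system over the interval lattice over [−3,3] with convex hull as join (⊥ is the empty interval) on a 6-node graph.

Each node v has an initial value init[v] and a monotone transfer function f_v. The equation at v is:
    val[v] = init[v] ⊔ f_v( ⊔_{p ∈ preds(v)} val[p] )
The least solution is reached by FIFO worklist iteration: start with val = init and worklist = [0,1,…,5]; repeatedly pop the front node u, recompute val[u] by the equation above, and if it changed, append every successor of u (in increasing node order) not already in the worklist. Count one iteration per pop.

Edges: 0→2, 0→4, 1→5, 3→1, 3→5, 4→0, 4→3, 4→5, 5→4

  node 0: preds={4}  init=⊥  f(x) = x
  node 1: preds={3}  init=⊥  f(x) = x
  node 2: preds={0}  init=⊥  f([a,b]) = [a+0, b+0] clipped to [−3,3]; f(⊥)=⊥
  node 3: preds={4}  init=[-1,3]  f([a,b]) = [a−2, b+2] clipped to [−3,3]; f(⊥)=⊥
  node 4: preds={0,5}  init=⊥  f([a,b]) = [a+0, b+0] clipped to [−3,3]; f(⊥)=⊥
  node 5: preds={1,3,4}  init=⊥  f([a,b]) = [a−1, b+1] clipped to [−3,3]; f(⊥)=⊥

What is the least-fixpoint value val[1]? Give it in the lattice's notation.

Trace (18 dequeues):
  [1] u=0 | in ⊥ | out ⊥ | ==
  [2] u=1 | in [-1,3] | out [-1,3] | prev ⊥ | push {}
  [3] u=2 | in ⊥ | out ⊥ | ==
  [4] u=3 | in ⊥ | out [-1,3] | ==
  [5] u=4 | in ⊥ | out ⊥ | ==
  [6] u=5 | in [-1,3] | out [-2,3] | prev ⊥ | push {4}
  [7] u=4 | in [-2,3] | out [-2,3] | prev ⊥ | push {0,3,5}
  [8] u=0 | in [-2,3] | out [-2,3] | prev ⊥ | push {2,4}
  [9] u=3 | in [-2,3] | out [-3,3] | prev [-1,3] | push {1}
  [10] u=5 | in [-3,3] | out [-3,3] | prev [-2,3] | push {}
  [11] u=2 | in [-2,3] | out [-2,3] | prev ⊥ | push {}
  [12] u=4 | in [-3,3] | out [-3,3] | prev [-2,3] | push {0,3,5}
  [13] u=1 | in [-3,3] | out [-3,3] | prev [-1,3] | push {}
  [14] u=0 | in [-3,3] | out [-3,3] | prev [-2,3] | push {2,4}
  [15] u=3 | in [-3,3] | out [-3,3] | ==
  [16] u=5 | in [-3,3] | out [-3,3] | ==
  [17] u=2 | in [-3,3] | out [-3,3] | prev [-2,3] | push {}
  [18] u=4 | in [-3,3] | out [-3,3] | ==

Converged values:
  [0] [-3,3]
  [1] [-3,3]
  [2] [-3,3]
  [3] [-3,3]
  [4] [-3,3]
  [5] [-3,3]

[-3,3]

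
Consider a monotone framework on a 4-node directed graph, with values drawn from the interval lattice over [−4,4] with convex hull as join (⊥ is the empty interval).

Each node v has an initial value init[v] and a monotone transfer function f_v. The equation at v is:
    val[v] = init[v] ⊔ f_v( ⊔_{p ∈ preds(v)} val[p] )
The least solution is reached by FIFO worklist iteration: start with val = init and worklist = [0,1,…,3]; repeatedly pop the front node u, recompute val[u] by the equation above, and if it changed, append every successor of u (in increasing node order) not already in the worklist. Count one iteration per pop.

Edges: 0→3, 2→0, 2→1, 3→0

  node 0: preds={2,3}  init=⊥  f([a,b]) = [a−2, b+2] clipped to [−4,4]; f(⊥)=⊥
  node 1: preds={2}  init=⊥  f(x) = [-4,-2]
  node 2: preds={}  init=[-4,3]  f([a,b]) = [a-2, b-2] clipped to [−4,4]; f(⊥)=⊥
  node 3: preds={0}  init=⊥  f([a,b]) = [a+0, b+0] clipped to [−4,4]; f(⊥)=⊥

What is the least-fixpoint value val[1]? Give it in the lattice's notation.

[-4,-2]

Iteration log — 5 steps:
  step 1. node 0  ⊔preds=[-4,3]  new=[-4,4]  old=⊥  +wl: 
  step 2. node 1  ⊔preds=[-4,3]  new=[-4,-2]  old=⊥  +wl: 
  step 3. node 2  ⊔preds=⊥  new=[-4,3]  stable
  step 4. node 3  ⊔preds=[-4,4]  new=[-4,4]  old=⊥  +wl: 0
  step 5. node 0  ⊔preds=[-4,4]  new=[-4,4]  stable

Least fixpoint reached:
  node 0: [-4,4]
  node 1: [-4,-2]
  node 2: [-4,3]
  node 3: [-4,4]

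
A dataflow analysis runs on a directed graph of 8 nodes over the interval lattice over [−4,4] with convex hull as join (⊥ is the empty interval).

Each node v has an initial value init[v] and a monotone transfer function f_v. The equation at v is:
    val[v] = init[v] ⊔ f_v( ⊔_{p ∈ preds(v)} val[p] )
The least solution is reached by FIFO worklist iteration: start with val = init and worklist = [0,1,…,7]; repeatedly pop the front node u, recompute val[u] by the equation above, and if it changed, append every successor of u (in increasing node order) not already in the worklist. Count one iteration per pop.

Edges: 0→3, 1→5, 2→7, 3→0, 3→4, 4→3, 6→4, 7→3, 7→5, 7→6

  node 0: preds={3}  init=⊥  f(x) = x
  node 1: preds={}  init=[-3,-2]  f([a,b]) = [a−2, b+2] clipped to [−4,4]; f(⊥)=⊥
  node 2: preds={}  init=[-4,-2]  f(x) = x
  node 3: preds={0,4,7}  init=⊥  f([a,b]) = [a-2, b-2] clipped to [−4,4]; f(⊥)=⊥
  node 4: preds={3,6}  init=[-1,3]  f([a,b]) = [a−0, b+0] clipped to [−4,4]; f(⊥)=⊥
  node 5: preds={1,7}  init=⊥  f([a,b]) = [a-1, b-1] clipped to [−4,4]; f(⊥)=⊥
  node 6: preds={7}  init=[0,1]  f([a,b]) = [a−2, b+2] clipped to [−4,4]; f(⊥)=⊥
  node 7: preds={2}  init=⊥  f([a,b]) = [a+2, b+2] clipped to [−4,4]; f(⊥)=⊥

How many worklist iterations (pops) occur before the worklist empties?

Worklist (15 pops):
  #1 pop 0: in=⊥ → ⊥ (no change)
  #2 pop 1: in=⊥ → [-3,-2] (no change)
  #3 pop 2: in=⊥ → [-4,-2] (no change)
  #4 pop 3: in=[-1,3] → [-3,1] (was ⊥); enqueue [0]
  #5 pop 4: in=[-3,1] → [-3,3] (was [-1,3]); enqueue [3]
  #6 pop 5: in=[-3,-2] → [-4,-3] (was ⊥); enqueue []
  #7 pop 6: in=⊥ → [0,1] (no change)
  #8 pop 7: in=[-4,-2] → [-2,0] (was ⊥); enqueue [5,6]
  #9 pop 0: in=[-3,1] → [-3,1] (was ⊥); enqueue []
  #10 pop 3: in=[-3,3] → [-4,1] (was [-3,1]); enqueue [0,4]
  #11 pop 5: in=[-3,0] → [-4,-1] (was [-4,-3]); enqueue []
  #12 pop 6: in=[-2,0] → [-4,2] (was [0,1]); enqueue []
  #13 pop 0: in=[-4,1] → [-4,1] (was [-3,1]); enqueue [3]
  #14 pop 4: in=[-4,2] → [-4,3] (was [-3,3]); enqueue []
  #15 pop 3: in=[-4,3] → [-4,1] (no change)

Fixpoint:
  val[0] = [-4,1]
  val[1] = [-3,-2]
  val[2] = [-4,-2]
  val[3] = [-4,1]
  val[4] = [-4,3]
  val[5] = [-4,-1]
  val[6] = [-4,2]
  val[7] = [-2,0]

15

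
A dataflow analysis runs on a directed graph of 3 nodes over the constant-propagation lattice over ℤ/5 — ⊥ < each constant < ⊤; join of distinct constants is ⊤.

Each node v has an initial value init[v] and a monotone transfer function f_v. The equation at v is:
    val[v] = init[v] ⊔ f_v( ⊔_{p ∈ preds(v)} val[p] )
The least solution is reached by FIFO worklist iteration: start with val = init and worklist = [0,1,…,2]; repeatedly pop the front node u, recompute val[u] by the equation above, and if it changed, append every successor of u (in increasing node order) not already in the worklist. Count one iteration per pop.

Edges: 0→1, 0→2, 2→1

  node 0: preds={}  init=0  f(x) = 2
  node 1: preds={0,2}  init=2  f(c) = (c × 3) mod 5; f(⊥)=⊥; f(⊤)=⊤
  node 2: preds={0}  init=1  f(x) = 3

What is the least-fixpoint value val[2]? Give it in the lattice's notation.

Iteration log — 4 steps:
  step 1. node 0  ⊔preds=⊥  new=⊤  old=0  +wl: 
  step 2. node 1  ⊔preds=⊤  new=⊤  old=2  +wl: 
  step 3. node 2  ⊔preds=⊤  new=⊤  old=1  +wl: 1
  step 4. node 1  ⊔preds=⊤  new=⊤  stable

Least fixpoint reached:
  node 0: ⊤
  node 1: ⊤
  node 2: ⊤

⊤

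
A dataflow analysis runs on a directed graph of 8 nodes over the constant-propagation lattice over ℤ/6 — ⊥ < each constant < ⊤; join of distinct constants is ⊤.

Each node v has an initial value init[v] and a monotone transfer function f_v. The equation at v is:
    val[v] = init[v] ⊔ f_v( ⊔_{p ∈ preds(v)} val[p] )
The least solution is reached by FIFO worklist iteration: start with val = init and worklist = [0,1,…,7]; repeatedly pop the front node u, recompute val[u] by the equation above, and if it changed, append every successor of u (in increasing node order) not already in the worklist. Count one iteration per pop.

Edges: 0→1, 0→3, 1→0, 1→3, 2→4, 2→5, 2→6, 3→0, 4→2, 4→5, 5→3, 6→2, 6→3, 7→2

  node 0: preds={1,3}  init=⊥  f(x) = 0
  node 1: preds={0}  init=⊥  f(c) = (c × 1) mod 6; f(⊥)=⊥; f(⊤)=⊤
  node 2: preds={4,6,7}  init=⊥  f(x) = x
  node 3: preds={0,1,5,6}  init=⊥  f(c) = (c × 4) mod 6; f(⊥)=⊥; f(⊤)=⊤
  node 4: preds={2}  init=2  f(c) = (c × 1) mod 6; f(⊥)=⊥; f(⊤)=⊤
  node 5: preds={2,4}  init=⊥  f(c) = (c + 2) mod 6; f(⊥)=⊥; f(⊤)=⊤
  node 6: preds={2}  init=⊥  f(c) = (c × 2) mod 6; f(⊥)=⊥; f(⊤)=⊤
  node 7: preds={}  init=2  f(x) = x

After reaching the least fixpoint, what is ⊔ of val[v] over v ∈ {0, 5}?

⊤

Worklist (17 pops):
  #1 pop 0: in=⊥ → 0 (was ⊥); enqueue []
  #2 pop 1: in=0 → 0 (was ⊥); enqueue [0]
  #3 pop 2: in=2 → 2 (was ⊥); enqueue []
  #4 pop 3: in=0 → 0 (was ⊥); enqueue []
  #5 pop 4: in=2 → 2 (no change)
  #6 pop 5: in=2 → 4 (was ⊥); enqueue [3]
  #7 pop 6: in=2 → 4 (was ⊥); enqueue [2]
  #8 pop 7: in=⊥ → 2 (no change)
  #9 pop 0: in=0 → 0 (no change)
  #10 pop 3: in=⊤ → ⊤ (was 0); enqueue [0]
  #11 pop 2: in=⊤ → ⊤ (was 2); enqueue [4,5,6]
  #12 pop 0: in=⊤ → 0 (no change)
  #13 pop 4: in=⊤ → ⊤ (was 2); enqueue [2]
  #14 pop 5: in=⊤ → ⊤ (was 4); enqueue [3]
  #15 pop 6: in=⊤ → ⊤ (was 4); enqueue []
  #16 pop 2: in=⊤ → ⊤ (no change)
  #17 pop 3: in=⊤ → ⊤ (no change)

Fixpoint:
  val[0] = 0
  val[1] = 0
  val[2] = ⊤
  val[3] = ⊤
  val[4] = ⊤
  val[5] = ⊤
  val[6] = ⊤
  val[7] = 2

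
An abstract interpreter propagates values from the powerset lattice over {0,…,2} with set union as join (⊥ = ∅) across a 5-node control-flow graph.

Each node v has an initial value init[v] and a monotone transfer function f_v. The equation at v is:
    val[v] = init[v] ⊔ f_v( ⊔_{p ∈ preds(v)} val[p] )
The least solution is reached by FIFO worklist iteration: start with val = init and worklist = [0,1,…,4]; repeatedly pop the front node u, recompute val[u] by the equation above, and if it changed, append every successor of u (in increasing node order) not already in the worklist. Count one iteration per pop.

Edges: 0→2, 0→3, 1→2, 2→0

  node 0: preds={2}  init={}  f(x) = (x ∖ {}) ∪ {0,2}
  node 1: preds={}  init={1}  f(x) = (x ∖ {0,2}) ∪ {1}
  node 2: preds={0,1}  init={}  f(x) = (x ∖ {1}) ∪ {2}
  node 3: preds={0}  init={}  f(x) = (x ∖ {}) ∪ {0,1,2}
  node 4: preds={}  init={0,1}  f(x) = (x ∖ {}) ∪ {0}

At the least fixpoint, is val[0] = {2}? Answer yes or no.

Worklist (6 pops):
  #1 pop 0: in={} → {0,2} (was {}); enqueue []
  #2 pop 1: in={} → {1} (no change)
  #3 pop 2: in={0,1,2} → {0,2} (was {}); enqueue [0]
  #4 pop 3: in={0,2} → {0,1,2} (was {}); enqueue []
  #5 pop 4: in={} → {0,1} (no change)
  #6 pop 0: in={0,2} → {0,2} (no change)

Fixpoint:
  val[0] = {0,2}
  val[1] = {1}
  val[2] = {0,2}
  val[3] = {0,1,2}
  val[4] = {0,1}

no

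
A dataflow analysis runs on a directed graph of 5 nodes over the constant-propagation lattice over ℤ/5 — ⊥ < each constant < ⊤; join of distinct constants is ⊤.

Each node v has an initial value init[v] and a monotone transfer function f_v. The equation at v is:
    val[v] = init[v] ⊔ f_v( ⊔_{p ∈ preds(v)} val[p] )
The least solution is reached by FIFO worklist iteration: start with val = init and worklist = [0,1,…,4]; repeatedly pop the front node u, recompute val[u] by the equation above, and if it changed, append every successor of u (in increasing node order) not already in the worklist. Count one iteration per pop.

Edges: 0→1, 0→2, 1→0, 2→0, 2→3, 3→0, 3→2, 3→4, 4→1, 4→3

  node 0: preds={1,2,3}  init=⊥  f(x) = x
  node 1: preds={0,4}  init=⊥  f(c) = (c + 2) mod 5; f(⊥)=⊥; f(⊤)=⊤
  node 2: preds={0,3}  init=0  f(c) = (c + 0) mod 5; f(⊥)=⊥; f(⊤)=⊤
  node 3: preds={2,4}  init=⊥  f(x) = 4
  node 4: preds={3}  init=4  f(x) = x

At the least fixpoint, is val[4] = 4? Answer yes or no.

yes

Worklist (10 pops):
  #1 pop 0: in=0 → 0 (was ⊥); enqueue []
  #2 pop 1: in=⊤ → ⊤ (was ⊥); enqueue [0]
  #3 pop 2: in=0 → 0 (no change)
  #4 pop 3: in=⊤ → 4 (was ⊥); enqueue [2]
  #5 pop 4: in=4 → 4 (no change)
  #6 pop 0: in=⊤ → ⊤ (was 0); enqueue [1]
  #7 pop 2: in=⊤ → ⊤ (was 0); enqueue [0,3]
  #8 pop 1: in=⊤ → ⊤ (no change)
  #9 pop 0: in=⊤ → ⊤ (no change)
  #10 pop 3: in=⊤ → 4 (no change)

Fixpoint:
  val[0] = ⊤
  val[1] = ⊤
  val[2] = ⊤
  val[3] = 4
  val[4] = 4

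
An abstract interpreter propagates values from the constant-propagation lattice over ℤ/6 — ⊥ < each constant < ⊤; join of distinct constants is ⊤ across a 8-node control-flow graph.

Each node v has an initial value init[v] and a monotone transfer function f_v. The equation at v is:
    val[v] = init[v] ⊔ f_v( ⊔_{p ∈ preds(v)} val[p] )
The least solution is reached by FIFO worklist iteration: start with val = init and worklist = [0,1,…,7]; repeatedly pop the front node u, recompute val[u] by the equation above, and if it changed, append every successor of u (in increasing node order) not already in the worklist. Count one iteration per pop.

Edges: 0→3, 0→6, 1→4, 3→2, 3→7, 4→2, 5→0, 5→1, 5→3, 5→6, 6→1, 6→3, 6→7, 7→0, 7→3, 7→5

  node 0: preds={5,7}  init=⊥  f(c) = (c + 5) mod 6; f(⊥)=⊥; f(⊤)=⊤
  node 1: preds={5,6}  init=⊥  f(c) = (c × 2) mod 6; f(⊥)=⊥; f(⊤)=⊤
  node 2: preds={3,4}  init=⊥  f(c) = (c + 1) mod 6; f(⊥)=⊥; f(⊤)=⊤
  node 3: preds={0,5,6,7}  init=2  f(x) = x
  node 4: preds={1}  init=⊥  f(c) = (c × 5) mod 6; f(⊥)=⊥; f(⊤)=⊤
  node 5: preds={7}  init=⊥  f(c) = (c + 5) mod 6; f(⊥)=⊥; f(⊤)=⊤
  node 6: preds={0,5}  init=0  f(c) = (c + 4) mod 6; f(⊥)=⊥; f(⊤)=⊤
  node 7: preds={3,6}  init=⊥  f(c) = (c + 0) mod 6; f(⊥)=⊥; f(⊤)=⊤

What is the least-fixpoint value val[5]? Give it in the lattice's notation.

Trace (19 dequeues):
  [1] u=0 | in ⊥ | out ⊥ | ==
  [2] u=1 | in 0 | out 0 | prev ⊥ | push {}
  [3] u=2 | in 2 | out 3 | prev ⊥ | push {}
  [4] u=3 | in 0 | out ⊤ | prev 2 | push {2}
  [5] u=4 | in 0 | out 0 | prev ⊥ | push {}
  [6] u=5 | in ⊥ | out ⊥ | ==
  [7] u=6 | in ⊥ | out 0 | ==
  [8] u=7 | in ⊤ | out ⊤ | prev ⊥ | push {0,3,5}
  [9] u=2 | in ⊤ | out ⊤ | prev 3 | push {}
  [10] u=0 | in ⊤ | out ⊤ | prev ⊥ | push {6}
  [11] u=3 | in ⊤ | out ⊤ | ==
  [12] u=5 | in ⊤ | out ⊤ | prev ⊥ | push {0,1,3}
  [13] u=6 | in ⊤ | out ⊤ | prev 0 | push {7}
  [14] u=0 | in ⊤ | out ⊤ | ==
  [15] u=1 | in ⊤ | out ⊤ | prev 0 | push {4}
  [16] u=3 | in ⊤ | out ⊤ | ==
  [17] u=7 | in ⊤ | out ⊤ | ==
  [18] u=4 | in ⊤ | out ⊤ | prev 0 | push {2}
  [19] u=2 | in ⊤ | out ⊤ | ==

Converged values:
  [0] ⊤
  [1] ⊤
  [2] ⊤
  [3] ⊤
  [4] ⊤
  [5] ⊤
  [6] ⊤
  [7] ⊤

⊤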